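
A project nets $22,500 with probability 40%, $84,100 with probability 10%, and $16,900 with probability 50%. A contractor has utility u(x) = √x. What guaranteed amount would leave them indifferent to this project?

$23,716

E[u] = 0.4·√22500 + 0.1·√84100 + 0.5·√16900 = 0.4·150 + 0.1·290 + 0.5·130 = 154
CE = (154)² = 23716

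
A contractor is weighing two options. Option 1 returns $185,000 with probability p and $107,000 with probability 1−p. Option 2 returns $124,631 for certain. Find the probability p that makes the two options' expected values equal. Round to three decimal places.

p = 0.226

p·185000 + (1−p)·107000 = 124631
78000p + 107000 = 124631
p = (124631 − 107000) / 78000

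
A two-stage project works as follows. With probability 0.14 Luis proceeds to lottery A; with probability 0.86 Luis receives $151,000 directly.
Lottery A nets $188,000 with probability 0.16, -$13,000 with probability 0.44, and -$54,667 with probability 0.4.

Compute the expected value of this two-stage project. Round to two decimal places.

EV(A) = 0.16 × 188000 + 0.44 × (-13000) + 0.4 × (-54667) = 30080 − 5720 − 21866.8 = 2493.2
Branch B: 151000 (certain)
Overall = 0.14 × 2493.2 + 0.86 × 151000 = 349.048 + 129860 = 130209.048

$130,209.05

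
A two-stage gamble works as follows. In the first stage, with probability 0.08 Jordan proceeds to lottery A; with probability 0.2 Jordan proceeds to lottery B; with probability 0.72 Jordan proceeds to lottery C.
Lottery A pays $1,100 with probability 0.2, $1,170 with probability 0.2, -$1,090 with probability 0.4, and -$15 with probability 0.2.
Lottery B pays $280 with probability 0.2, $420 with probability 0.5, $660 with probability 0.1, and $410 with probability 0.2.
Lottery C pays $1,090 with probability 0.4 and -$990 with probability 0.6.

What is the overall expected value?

EV(A) = 0.2 × 1100 + 0.2 × 1170 + 0.4 × (-1090) + 0.2 × (-15) = 220 + 234 − 436 − 3 = 15
EV(B) = 0.2 × 280 + 0.5 × 420 + 0.1 × 660 + 0.2 × 410 = 56 + 210 + 66 + 82 = 414
EV(C) = 0.4 × 1090 + 0.6 × (-990) = 436 − 594 = -158
Overall = 0.08 × 15 + 0.2 × 414 + 0.72 × (-158) = 1.2 + 82.8 − 113.76 = -29.76

-$29.76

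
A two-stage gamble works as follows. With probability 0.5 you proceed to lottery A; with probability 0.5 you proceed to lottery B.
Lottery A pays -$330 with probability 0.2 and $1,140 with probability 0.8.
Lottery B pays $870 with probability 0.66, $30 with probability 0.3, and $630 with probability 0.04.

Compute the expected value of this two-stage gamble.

EV(A) = 0.2 × (-330) + 0.8 × 1140 = -66 + 912 = 846
EV(B) = 0.66 × 870 + 0.3 × 30 + 0.04 × 630 = 574.2 + 9 + 25.2 = 608.4
Overall = 0.5 × 846 + 0.5 × 608.4 = 423 + 304.2 = 727.2

$727.20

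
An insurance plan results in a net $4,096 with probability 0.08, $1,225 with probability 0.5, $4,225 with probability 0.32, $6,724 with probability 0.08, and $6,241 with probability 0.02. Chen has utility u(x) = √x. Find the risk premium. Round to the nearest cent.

E[u] = 0.08·√4096 + 0.5·√1225 + 0.32·√4225 + 0.08·√6724 + 0.02·√6241 = 0.08·64 + 0.5·35 + 0.32·65 + 0.08·82 + 0.02·79 = 51.56
CE = (51.56)² = 2658.4336
Risk premium = EV − CE = 2954.92 − 2658.4336 = 296.4864

$296.49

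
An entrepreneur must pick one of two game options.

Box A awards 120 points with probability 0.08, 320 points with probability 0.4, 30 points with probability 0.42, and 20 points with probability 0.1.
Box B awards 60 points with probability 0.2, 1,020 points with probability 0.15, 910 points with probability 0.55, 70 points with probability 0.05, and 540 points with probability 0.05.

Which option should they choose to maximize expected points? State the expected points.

Box B (696 points)

Box A = 0.08 × 120 + 0.4 × 320 + 0.42 × 30 + 0.1 × 20 = 9.6 + 128 + 12.6 + 2 = 152.2
Box B = 0.2 × 60 + 0.15 × 1020 + 0.55 × 910 + 0.05 × 70 + 0.05 × 540 = 12 + 153 + 500.5 + 3.5 + 27 = 696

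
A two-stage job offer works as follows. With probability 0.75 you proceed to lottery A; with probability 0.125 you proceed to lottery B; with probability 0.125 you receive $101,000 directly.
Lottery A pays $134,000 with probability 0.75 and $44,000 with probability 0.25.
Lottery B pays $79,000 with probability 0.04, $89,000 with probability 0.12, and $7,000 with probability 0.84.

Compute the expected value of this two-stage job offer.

$98,715

EV(A) = 0.75 × 134000 + 0.25 × 44000 = 100500 + 11000 = 111500
EV(B) = 0.04 × 79000 + 0.12 × 89000 + 0.84 × 7000 = 3160 + 10680 + 5880 = 19720
Branch C: 101000 (certain)
Overall = 0.75 × 111500 + 0.125 × 19720 + 0.125 × 101000 = 83625 + 2465 + 12625 = 98715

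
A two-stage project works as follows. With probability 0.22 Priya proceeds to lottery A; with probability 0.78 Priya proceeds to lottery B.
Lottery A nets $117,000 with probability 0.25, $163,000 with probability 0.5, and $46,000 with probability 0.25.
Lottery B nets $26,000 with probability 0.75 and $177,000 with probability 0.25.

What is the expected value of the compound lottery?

EV(A) = 0.25 × 117000 + 0.5 × 163000 + 0.25 × 46000 = 29250 + 81500 + 11500 = 122250
EV(B) = 0.75 × 26000 + 0.25 × 177000 = 19500 + 44250 = 63750
Overall = 0.22 × 122250 + 0.78 × 63750 = 26895 + 49725 = 76620

$76,620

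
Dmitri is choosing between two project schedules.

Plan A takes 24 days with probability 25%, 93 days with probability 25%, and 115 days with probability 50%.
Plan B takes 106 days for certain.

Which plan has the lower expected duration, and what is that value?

Plan A (86.75 days)

Plan A = 0.25 × 24 + 0.25 × 93 + 0.5 × 115 = 6 + 23.25 + 57.5 = 86.75
Plan B: 106 (certain)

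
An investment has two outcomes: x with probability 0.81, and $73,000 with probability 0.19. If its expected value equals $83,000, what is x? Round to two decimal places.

0.81·x + 0.19·73000 = 83000
0.81·x = 83000 − 13870 = 69130
x = 69130 / 0.81 = 85345.6790

x = $85,345.68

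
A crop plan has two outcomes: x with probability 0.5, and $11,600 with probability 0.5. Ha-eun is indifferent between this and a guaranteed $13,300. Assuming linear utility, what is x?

0.5·x + 0.5·11600 = 13300
0.5·x = 13300 − 5800 = 7500
x = 7500 / 0.5 = 15000

x = $15,000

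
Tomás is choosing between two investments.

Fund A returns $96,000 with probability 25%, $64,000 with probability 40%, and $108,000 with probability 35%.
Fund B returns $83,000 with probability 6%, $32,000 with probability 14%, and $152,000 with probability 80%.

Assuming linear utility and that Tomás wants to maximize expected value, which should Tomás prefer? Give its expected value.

Fund A = 0.25 × 96000 + 0.4 × 64000 + 0.35 × 108000 = 24000 + 25600 + 37800 = 87400
Fund B = 0.06 × 83000 + 0.14 × 32000 + 0.8 × 152000 = 4980 + 4480 + 121600 = 131060

Fund B ($131,060)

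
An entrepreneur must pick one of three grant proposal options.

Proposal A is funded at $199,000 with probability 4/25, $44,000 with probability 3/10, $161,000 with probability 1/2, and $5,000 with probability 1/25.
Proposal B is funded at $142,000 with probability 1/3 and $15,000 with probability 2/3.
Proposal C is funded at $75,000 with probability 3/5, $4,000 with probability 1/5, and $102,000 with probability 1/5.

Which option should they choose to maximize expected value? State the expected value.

Proposal A ($125,740)

Proposal A = 4/25 × 199000 + 3/10 × 44000 + 1/2 × 161000 + 1/25 × 5000 = 31840 + 13200 + 80500 + 200 = 125740
Proposal B = 1/3 × 142000 + 2/3 × 15000 = 47333.3333 + 10000 = 57333.3333
Proposal C = 3/5 × 75000 + 1/5 × 4000 + 1/5 × 102000 = 45000 + 800 + 20400 = 66200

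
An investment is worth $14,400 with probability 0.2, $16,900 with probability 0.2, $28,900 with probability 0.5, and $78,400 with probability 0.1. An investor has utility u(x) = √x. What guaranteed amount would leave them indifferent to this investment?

$26,569

E[u] = 0.2·√14400 + 0.2·√16900 + 0.5·√28900 + 0.1·√78400 = 0.2·120 + 0.2·130 + 0.5·170 + 0.1·280 = 163
CE = (163)² = 26569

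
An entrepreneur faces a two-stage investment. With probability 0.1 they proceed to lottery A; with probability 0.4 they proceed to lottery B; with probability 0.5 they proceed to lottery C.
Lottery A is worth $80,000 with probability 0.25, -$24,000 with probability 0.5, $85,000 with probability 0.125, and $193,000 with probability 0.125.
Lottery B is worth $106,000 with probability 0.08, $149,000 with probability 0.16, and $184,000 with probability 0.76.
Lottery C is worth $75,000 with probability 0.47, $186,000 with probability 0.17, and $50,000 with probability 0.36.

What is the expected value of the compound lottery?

EV(A) = 0.25 × 80000 + 0.5 × (-24000) + 0.125 × 85000 + 0.125 × 193000 = 20000 − 12000 + 10625 + 24125 = 42750
EV(B) = 0.08 × 106000 + 0.16 × 149000 + 0.76 × 184000 = 8480 + 23840 + 139840 = 172160
EV(C) = 0.47 × 75000 + 0.17 × 186000 + 0.36 × 50000 = 35250 + 31620 + 18000 = 84870
Overall = 0.1 × 42750 + 0.4 × 172160 + 0.5 × 84870 = 4275 + 68864 + 42435 = 115574

$115,574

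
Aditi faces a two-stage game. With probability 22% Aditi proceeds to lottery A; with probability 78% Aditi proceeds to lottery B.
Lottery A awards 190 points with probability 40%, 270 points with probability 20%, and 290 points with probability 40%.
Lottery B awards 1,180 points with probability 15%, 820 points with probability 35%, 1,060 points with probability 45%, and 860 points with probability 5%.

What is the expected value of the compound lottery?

821.64 points

EV(A) = 0.4 × 190 + 0.2 × 270 + 0.4 × 290 = 76 + 54 + 116 = 246
EV(B) = 0.15 × 1180 + 0.35 × 820 + 0.45 × 1060 + 0.05 × 860 = 177 + 287 + 477 + 43 = 984
Overall = 0.22 × 246 + 0.78 × 984 = 54.12 + 767.52 = 821.64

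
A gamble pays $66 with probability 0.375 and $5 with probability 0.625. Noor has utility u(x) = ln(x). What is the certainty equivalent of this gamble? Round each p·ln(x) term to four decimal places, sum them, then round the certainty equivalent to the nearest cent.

$13.16

E[u] = 0.375·ln(66) + 0.625·ln(5) = 1.5711 + 1.0059 = 2.5770
CE = e^2.5770 ≈ 13.16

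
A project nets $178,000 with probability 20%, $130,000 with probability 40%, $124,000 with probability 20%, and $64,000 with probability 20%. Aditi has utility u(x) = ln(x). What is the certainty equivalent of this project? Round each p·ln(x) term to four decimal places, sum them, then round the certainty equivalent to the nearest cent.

$119,002.53

E[u] = 0.2·ln(178000) + 0.4·ln(130000) + 0.2·ln(124000) + 0.2·ln(64000) = 2.4179 + 4.7101 + 2.3456 + 2.2133 = 11.6869
CE = e^11.6869 ≈ 119002.53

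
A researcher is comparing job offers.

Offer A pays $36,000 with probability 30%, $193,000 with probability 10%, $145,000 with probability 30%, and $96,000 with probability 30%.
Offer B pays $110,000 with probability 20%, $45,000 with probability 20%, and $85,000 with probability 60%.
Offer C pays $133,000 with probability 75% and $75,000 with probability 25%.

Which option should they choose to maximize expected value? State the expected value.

Offer C ($118,500)

Offer A = 0.3 × 36000 + 0.1 × 193000 + 0.3 × 145000 + 0.3 × 96000 = 10800 + 19300 + 43500 + 28800 = 102400
Offer B = 0.2 × 110000 + 0.2 × 45000 + 0.6 × 85000 = 22000 + 9000 + 51000 = 82000
Offer C = 0.75 × 133000 + 0.25 × 75000 = 99750 + 18750 = 118500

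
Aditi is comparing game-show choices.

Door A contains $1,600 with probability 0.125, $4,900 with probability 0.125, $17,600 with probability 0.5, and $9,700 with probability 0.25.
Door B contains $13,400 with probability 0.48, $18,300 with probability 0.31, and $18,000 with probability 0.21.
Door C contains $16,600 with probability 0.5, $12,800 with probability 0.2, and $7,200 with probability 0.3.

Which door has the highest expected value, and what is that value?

Door A = 0.125 × 1600 + 0.125 × 4900 + 0.5 × 17600 + 0.25 × 9700 = 200 + 612.5 + 8800 + 2425 = 12037.5
Door B = 0.48 × 13400 + 0.31 × 18300 + 0.21 × 18000 = 6432 + 5673 + 3780 = 15885
Door C = 0.5 × 16600 + 0.2 × 12800 + 0.3 × 7200 = 8300 + 2560 + 2160 = 13020

Door B ($15,885)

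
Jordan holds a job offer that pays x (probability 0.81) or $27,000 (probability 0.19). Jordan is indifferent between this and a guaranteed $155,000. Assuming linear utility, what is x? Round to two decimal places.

0.81·x + 0.19·27000 = 155000
0.81·x = 155000 − 5130 = 149870
x = 149870 / 0.81 = 185024.6914

x = $185,024.69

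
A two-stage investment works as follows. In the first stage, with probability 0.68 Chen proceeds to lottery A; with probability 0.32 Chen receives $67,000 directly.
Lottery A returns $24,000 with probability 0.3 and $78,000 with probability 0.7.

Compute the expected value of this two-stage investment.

$63,464

EV(A) = 0.3 × 24000 + 0.7 × 78000 = 7200 + 54600 = 61800
Branch B: 67000 (certain)
Overall = 0.68 × 61800 + 0.32 × 67000 = 42024 + 21440 = 63464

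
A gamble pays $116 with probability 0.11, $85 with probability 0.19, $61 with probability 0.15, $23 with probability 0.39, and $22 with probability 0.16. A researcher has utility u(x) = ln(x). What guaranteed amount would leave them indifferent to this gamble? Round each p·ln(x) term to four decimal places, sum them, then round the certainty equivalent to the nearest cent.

E[u] = 0.11·ln(116) + 0.19·ln(85) + 0.15·ln(61) + 0.39·ln(23) + 0.16·ln(22) = 0.5229 + 0.8441 + 0.6166 + 1.2228 + 0.4946 = 3.7010
CE = e^3.7010 ≈ 40.49

$40.49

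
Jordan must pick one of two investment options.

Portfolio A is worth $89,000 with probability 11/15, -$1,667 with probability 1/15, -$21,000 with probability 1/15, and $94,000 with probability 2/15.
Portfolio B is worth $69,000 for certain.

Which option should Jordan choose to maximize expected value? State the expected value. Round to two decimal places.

Portfolio A ($76,288.87)

Portfolio A = 11/15 × 89000 + 1/15 × (-1667) + 1/15 × (-21000) + 2/15 × 94000 = 65266.6667 − 111.1333 − 1400 + 12533.3333 = 76288.8667
Portfolio B: 69000 (certain)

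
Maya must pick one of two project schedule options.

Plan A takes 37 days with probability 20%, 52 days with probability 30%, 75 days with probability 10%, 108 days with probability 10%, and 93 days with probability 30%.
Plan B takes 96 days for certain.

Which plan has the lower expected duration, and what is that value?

Plan A (69.2 days)

Plan A = 0.2 × 37 + 0.3 × 52 + 0.1 × 75 + 0.1 × 108 + 0.3 × 93 = 7.4 + 15.6 + 7.5 + 10.8 + 27.9 = 69.2
Plan B: 96 (certain)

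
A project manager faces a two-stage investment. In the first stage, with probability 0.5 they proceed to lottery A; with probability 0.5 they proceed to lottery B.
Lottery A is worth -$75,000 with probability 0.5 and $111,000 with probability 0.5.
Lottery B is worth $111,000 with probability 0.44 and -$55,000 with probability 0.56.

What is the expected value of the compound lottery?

EV(A) = 0.5 × (-75000) + 0.5 × 111000 = -37500 + 55500 = 18000
EV(B) = 0.44 × 111000 + 0.56 × (-55000) = 48840 − 30800 = 18040
Overall = 0.5 × 18000 + 0.5 × 18040 = 9000 + 9020 = 18020

$18,020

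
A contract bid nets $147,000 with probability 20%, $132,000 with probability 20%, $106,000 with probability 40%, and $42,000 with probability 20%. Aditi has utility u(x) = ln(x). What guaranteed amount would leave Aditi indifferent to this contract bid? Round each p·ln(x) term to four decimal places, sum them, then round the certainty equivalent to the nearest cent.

$98,252.90

E[u] = 0.2·ln(147000) + 0.2·ln(132000) + 0.4·ln(106000) + 0.2·ln(42000) = 2.3796 + 2.3581 + 4.6285 + 2.1291 = 11.4953
CE = e^11.4953 ≈ 98252.90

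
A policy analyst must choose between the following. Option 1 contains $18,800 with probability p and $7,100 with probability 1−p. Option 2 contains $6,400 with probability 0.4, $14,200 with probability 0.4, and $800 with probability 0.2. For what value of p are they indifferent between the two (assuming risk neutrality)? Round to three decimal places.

EV(Option 2) = 0.4 × 6400 + 0.4 × 14200 + 0.2 × 800 = 2560 + 5680 + 160 = 8400
p·18800 + (1−p)·7100 = 8400
11700p + 7100 = 8400
p = (8400 − 7100) / 11700

p = 0.111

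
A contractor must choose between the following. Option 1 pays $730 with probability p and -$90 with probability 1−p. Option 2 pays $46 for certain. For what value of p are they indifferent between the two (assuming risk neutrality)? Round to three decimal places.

p = 0.166

p·730 + (1−p)·(-90) = 46
820p − 90 = 46
p = (46 + 90) / 820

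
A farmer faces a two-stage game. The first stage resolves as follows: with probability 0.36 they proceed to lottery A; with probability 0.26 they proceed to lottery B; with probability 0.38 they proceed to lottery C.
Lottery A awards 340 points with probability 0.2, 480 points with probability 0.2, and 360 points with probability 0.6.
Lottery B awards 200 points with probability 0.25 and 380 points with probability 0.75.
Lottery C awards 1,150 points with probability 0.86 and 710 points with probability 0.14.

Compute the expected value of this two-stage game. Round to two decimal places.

EV(A) = 0.2 × 340 + 0.2 × 480 + 0.6 × 360 = 68 + 96 + 216 = 380
EV(B) = 0.25 × 200 + 0.75 × 380 = 50 + 285 = 335
EV(C) = 0.86 × 1150 + 0.14 × 710 = 989 + 99.4 = 1088.4
Overall = 0.36 × 380 + 0.26 × 335 + 0.38 × 1088.4 = 136.8 + 87.1 + 413.592 = 637.492

637.49 points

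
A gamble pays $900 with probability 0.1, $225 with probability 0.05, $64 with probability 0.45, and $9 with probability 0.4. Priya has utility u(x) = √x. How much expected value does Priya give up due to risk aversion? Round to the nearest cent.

E[u] = 0.1·√900 + 0.05·√225 + 0.45·√64 + 0.4·√9 = 0.1·30 + 0.05·15 + 0.45·8 + 0.4·3 = 8.55
CE = (8.55)² = 73.1025
Risk premium = EV − CE = 133.65 − 73.1025 = 60.5475

$60.55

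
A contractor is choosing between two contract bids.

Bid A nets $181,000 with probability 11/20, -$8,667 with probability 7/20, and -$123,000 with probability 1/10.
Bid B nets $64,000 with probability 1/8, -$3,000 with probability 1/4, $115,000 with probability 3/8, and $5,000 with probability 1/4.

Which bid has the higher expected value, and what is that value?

Bid A ($84,216.55)

Bid A = 11/20 × 181000 + 7/20 × (-8667) + 1/10 × (-123000) = 99550 − 3033.45 − 12300 = 84216.55
Bid B = 1/8 × 64000 + 1/4 × (-3000) + 3/8 × 115000 + 1/4 × 5000 = 8000 − 750 + 43125 + 1250 = 51625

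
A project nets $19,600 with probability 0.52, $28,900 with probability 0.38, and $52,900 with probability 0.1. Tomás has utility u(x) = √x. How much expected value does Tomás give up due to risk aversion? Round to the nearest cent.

$735.84

E[u] = 0.52·√19600 + 0.38·√28900 + 0.1·√52900 = 0.52·140 + 0.38·170 + 0.1·230 = 160.4
CE = (160.4)² = 25728.16
Risk premium = EV − CE = 26464 − 25728.16 = 735.84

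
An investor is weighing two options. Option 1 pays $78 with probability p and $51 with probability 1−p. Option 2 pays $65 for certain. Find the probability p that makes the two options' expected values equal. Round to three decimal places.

p·78 + (1−p)·51 = 65
27p + 51 = 65
p = (65 − 51) / 27

p = 0.519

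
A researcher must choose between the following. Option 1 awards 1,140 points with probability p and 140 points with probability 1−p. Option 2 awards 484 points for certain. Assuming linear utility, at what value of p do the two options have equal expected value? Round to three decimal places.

p·1140 + (1−p)·140 = 484
1000p + 140 = 484
p = (484 − 140) / 1000

p = 0.344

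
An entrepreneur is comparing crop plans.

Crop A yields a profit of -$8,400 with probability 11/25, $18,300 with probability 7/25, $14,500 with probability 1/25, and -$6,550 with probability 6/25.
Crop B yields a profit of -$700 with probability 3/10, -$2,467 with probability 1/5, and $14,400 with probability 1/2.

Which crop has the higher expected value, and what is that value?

Crop A = 11/25 × (-8400) + 7/25 × 18300 + 1/25 × 14500 + 6/25 × (-6550) = -3696 + 5124 + 580 − 1572 = 436
Crop B = 3/10 × (-700) + 1/5 × (-2467) + 1/2 × 14400 = -210 − 493.4 + 7200 = 6496.6

Crop B ($6,496.60)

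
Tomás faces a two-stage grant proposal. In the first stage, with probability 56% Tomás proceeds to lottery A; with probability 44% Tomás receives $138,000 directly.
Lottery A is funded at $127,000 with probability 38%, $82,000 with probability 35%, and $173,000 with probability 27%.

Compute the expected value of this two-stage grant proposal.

EV(A) = 0.38 × 127000 + 0.35 × 82000 + 0.27 × 173000 = 48260 + 28700 + 46710 = 123670
Branch B: 138000 (certain)
Overall = 0.56 × 123670 + 0.44 × 138000 = 69255.2 + 60720 = 129975.2

$129,975.20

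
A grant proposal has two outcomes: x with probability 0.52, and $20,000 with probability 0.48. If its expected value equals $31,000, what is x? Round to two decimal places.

x = $41,153.85

0.52·x + 0.48·20000 = 31000
0.52·x = 31000 − 9600 = 21400
x = 21400 / 0.52 = 41153.8462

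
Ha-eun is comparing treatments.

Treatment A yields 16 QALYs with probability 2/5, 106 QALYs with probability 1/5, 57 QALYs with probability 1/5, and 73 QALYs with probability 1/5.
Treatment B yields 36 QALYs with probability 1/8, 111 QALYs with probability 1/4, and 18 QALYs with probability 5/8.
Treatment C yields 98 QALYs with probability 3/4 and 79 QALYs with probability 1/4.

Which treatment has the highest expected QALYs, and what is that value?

Treatment A = 2/5 × 16 + 1/5 × 106 + 1/5 × 57 + 1/5 × 73 = 6.4 + 21.2 + 11.4 + 14.6 = 53.6
Treatment B = 1/8 × 36 + 1/4 × 111 + 5/8 × 18 = 4.5 + 27.75 + 11.25 = 43.5
Treatment C = 3/4 × 98 + 1/4 × 79 = 73.5 + 19.75 = 93.25

Treatment C (93.25 QALYs)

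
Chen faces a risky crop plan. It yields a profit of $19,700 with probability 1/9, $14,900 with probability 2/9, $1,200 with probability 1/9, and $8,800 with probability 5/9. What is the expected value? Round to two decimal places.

$10,522.22

EV = 1/9 × 19700 + 2/9 × 14900 + 1/9 × 1200 + 5/9 × 8800 = 2188.8889 + 3311.1111 + 133.3333 + 4888.8889 = 10522.2222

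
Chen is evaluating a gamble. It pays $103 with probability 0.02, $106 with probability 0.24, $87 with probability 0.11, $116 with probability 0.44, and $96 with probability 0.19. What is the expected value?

$106.35

EV = 0.02 × 103 + 0.24 × 106 + 0.11 × 87 + 0.44 × 116 + 0.19 × 96 = 2.06 + 25.44 + 9.57 + 51.04 + 18.24 = 106.35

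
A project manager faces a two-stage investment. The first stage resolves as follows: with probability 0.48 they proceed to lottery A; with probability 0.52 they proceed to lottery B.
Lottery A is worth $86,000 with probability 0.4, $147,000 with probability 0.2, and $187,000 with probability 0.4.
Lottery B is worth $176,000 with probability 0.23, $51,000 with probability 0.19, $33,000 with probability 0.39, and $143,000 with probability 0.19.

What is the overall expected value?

$113,437.20

EV(A) = 0.4 × 86000 + 0.2 × 147000 + 0.4 × 187000 = 34400 + 29400 + 74800 = 138600
EV(B) = 0.23 × 176000 + 0.19 × 51000 + 0.39 × 33000 + 0.19 × 143000 = 40480 + 9690 + 12870 + 27170 = 90210
Overall = 0.48 × 138600 + 0.52 × 90210 = 66528 + 46909.2 = 113437.2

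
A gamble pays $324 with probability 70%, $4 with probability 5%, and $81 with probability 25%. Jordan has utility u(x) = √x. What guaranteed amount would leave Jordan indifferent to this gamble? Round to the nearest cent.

E[u] = 0.7·√324 + 0.05·√4 + 0.25·√81 = 0.7·18 + 0.05·2 + 0.25·9 = 14.95
CE = (14.95)² = 223.5025

$223.50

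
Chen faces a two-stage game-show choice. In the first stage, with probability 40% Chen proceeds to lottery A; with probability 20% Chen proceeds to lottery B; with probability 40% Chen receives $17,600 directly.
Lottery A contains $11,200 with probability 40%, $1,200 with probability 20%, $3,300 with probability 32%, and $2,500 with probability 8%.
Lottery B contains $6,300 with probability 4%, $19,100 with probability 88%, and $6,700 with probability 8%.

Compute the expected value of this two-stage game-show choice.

$12,949.60

EV(A) = 0.4 × 11200 + 0.2 × 1200 + 0.32 × 3300 + 0.08 × 2500 = 4480 + 240 + 1056 + 200 = 5976
EV(B) = 0.04 × 6300 + 0.88 × 19100 + 0.08 × 6700 = 252 + 16808 + 536 = 17596
Branch C: 17600 (certain)
Overall = 0.4 × 5976 + 0.2 × 17596 + 0.4 × 17600 = 2390.4 + 3519.2 + 7040 = 12949.6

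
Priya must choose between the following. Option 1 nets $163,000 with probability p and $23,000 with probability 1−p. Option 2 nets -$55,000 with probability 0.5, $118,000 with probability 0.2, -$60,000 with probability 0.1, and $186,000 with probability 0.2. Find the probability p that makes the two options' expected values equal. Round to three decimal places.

p = 0.031

EV(Option 2) = 0.5 × (-55000) + 0.2 × 118000 + 0.1 × (-60000) + 0.2 × 186000 = -27500 + 23600 − 6000 + 37200 = 27300
p·163000 + (1−p)·23000 = 27300
140000p + 23000 = 27300
p = (27300 − 23000) / 140000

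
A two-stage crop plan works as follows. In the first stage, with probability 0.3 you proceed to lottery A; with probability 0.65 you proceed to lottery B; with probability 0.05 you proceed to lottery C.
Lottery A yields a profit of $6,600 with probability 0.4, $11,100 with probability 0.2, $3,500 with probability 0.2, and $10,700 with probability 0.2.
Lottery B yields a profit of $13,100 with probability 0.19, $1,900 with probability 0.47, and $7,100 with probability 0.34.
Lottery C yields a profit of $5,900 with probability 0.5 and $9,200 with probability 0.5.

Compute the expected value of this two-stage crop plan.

EV(A) = 0.4 × 6600 + 0.2 × 11100 + 0.2 × 3500 + 0.2 × 10700 = 2640 + 2220 + 700 + 2140 = 7700
EV(B) = 0.19 × 13100 + 0.47 × 1900 + 0.34 × 7100 = 2489 + 893 + 2414 = 5796
EV(C) = 0.5 × 5900 + 0.5 × 9200 = 2950 + 4600 = 7550
Overall = 0.3 × 7700 + 0.65 × 5796 + 0.05 × 7550 = 2310 + 3767.4 + 377.5 = 6454.9

$6,454.90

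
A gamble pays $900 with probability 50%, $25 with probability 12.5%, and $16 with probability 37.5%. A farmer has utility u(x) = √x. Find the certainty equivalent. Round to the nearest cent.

E[u] = 0.5·√900 + 0.125·√25 + 0.375·√16 = 0.5·30 + 0.125·5 + 0.375·4 = 17.125
CE = (17.125)² = 293.265625

$293.27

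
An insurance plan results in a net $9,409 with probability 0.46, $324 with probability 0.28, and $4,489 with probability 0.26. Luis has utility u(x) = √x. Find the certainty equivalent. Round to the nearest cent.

$4,499.73

E[u] = 0.46·√9409 + 0.28·√324 + 0.26·√4489 = 0.46·97 + 0.28·18 + 0.26·67 = 67.08
CE = (67.08)² = 4499.7264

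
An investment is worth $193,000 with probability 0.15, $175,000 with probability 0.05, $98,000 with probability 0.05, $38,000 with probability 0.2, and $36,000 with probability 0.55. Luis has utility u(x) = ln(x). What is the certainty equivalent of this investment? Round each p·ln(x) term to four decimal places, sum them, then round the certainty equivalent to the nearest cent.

E[u] = 0.15·ln(193000) + 0.05·ln(175000) + 0.05·ln(98000) + 0.2·ln(38000) + 0.55·ln(36000) = 1.8256 + 0.6036 + 0.5746 + 2.1091 + 5.7702 = 10.8831
CE = e^10.8831 ≈ 53268.48

$53,268.48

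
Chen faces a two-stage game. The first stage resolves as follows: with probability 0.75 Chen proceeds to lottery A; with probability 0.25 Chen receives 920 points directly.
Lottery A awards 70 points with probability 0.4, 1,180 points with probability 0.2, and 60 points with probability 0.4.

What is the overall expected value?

EV(A) = 0.4 × 70 + 0.2 × 1180 + 0.4 × 60 = 28 + 236 + 24 = 288
Branch B: 920 (certain)
Overall = 0.75 × 288 + 0.25 × 920 = 216 + 230 = 446

446 points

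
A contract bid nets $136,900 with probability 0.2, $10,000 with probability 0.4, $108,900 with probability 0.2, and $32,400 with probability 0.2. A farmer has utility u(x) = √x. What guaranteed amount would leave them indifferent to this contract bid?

$46,656

E[u] = 0.2·√136900 + 0.4·√10000 + 0.2·√108900 + 0.2·√32400 = 0.2·370 + 0.4·100 + 0.2·330 + 0.2·180 = 216
CE = (216)² = 46656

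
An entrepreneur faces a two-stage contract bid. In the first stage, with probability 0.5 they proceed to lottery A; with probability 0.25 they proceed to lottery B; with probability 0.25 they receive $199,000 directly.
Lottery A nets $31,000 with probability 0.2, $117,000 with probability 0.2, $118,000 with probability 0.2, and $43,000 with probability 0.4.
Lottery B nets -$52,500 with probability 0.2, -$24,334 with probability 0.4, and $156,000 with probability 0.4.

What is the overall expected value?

$95,491.60

EV(A) = 0.2 × 31000 + 0.2 × 117000 + 0.2 × 118000 + 0.4 × 43000 = 6200 + 23400 + 23600 + 17200 = 70400
EV(B) = 0.2 × (-52500) + 0.4 × (-24334) + 0.4 × 156000 = -10500 − 9733.6 + 62400 = 42166.4
Branch C: 199000 (certain)
Overall = 0.5 × 70400 + 0.25 × 42166.4 + 0.25 × 199000 = 35200 + 10541.6 + 49750 = 95491.6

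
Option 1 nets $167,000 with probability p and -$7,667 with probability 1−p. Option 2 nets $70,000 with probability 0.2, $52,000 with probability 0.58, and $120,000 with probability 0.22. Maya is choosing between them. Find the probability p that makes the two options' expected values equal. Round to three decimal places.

p = 0.448

EV(Option 2) = 0.2 × 70000 + 0.58 × 52000 + 0.22 × 120000 = 14000 + 30160 + 26400 = 70560
p·167000 + (1−p)·(-7667) = 70560
174667p − 7667 = 70560
p = (70560 + 7667) / 174667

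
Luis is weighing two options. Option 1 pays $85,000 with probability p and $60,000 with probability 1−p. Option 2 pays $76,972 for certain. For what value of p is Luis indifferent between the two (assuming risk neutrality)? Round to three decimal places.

p·85000 + (1−p)·60000 = 76972
25000p + 60000 = 76972
p = (76972 − 60000) / 25000

p = 0.679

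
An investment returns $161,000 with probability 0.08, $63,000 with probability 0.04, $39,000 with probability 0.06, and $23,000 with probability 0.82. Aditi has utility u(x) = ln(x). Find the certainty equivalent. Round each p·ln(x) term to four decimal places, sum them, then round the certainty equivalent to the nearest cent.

$28,879.87

E[u] = 0.08·ln(161000) + 0.04·ln(63000) + 0.06·ln(39000) + 0.82·ln(23000) = 0.9591 + 0.4420 + 0.6343 + 8.2355 = 10.2709
CE = e^10.2709 ≈ 28879.87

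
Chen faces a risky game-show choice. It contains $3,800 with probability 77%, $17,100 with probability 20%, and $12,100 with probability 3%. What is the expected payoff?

EV = 0.77 × 3800 + 0.2 × 17100 + 0.03 × 12100 = 2926 + 3420 + 363 = 6709

$6,709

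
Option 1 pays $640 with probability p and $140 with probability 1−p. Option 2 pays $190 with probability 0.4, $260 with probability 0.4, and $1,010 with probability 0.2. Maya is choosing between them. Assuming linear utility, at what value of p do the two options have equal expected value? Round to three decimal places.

EV(Option 2) = 0.4 × 190 + 0.4 × 260 + 0.2 × 1010 = 76 + 104 + 202 = 382
p·640 + (1−p)·140 = 382
500p + 140 = 382
p = (382 − 140) / 500

p = 0.484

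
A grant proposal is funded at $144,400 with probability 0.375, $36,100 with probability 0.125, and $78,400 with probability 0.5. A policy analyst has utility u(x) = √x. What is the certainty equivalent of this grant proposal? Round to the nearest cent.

$93,789.06

E[u] = 0.375·√144400 + 0.125·√36100 + 0.5·√78400 = 0.375·380 + 0.125·190 + 0.5·280 = 306.25
CE = (306.25)² = 93789.0625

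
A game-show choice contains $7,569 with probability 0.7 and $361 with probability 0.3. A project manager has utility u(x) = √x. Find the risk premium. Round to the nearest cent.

E[u] = 0.7·√7569 + 0.3·√361 = 0.7·87 + 0.3·19 = 66.6
CE = (66.6)² = 4435.56
Risk premium = EV − CE = 5406.6 − 4435.56 = 971.04

$971.04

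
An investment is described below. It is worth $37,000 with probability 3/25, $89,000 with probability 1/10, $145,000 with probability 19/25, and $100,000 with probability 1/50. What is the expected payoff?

EV = 3/25 × 37000 + 1/10 × 89000 + 19/25 × 145000 + 1/50 × 100000 = 4440 + 8900 + 110200 + 2000 = 125540

$125,540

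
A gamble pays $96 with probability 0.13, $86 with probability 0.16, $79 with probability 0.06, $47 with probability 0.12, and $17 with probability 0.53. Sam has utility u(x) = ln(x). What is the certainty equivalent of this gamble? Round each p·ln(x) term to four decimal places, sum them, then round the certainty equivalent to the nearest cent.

$34.19

E[u] = 0.13·ln(96) + 0.16·ln(86) + 0.06·ln(79) + 0.12·ln(47) + 0.53·ln(17) = 0.5934 + 0.7127 + 0.2622 + 0.4620 + 1.5016 = 3.5319
CE = e^3.5319 ≈ 34.19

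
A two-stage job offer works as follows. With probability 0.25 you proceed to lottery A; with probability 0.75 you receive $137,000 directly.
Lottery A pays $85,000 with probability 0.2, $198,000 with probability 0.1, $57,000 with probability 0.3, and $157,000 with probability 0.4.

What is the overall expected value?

EV(A) = 0.2 × 85000 + 0.1 × 198000 + 0.3 × 57000 + 0.4 × 157000 = 17000 + 19800 + 17100 + 62800 = 116700
Branch B: 137000 (certain)
Overall = 0.25 × 116700 + 0.75 × 137000 = 29175 + 102750 = 131925

$131,925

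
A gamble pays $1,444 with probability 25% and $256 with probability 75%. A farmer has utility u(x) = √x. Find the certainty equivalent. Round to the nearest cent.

E[u] = 0.25·√1444 + 0.75·√256 = 0.25·38 + 0.75·16 = 21.5
CE = (21.5)² = 462.25

$462.25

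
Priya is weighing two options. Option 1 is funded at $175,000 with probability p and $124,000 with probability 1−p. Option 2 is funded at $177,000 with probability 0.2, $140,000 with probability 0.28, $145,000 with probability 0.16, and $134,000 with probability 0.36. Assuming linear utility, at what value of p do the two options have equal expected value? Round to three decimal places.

EV(Option 2) = 0.2 × 177000 + 0.28 × 140000 + 0.16 × 145000 + 0.36 × 134000 = 35400 + 39200 + 23200 + 48240 = 146040
p·175000 + (1−p)·124000 = 146040
51000p + 124000 = 146040
p = (146040 − 124000) / 51000

p = 0.432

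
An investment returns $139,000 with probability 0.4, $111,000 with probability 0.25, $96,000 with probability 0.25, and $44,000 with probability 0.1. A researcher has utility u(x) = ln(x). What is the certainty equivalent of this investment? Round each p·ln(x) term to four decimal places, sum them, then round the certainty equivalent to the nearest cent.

$106,766.55

E[u] = 0.4·ln(139000) + 0.25·ln(111000) + 0.25·ln(96000) + 0.1·ln(44000) = 4.7369 + 2.9043 + 2.8680 + 1.0692 = 11.5784
CE = e^11.5784 ≈ 106766.55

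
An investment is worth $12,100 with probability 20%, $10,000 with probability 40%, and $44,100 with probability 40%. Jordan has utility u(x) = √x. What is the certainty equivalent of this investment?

E[u] = 0.2·√12100 + 0.4·√10000 + 0.4·√44100 = 0.2·110 + 0.4·100 + 0.4·210 = 146
CE = (146)² = 21316

$21,316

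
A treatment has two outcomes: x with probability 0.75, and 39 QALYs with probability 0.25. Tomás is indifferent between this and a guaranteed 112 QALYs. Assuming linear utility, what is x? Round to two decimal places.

x = 136.33 QALYs

0.75·x + 0.25·39 = 112
0.75·x = 112 − 9.75 = 102.25
x = 102.25 / 0.75 = 136.3333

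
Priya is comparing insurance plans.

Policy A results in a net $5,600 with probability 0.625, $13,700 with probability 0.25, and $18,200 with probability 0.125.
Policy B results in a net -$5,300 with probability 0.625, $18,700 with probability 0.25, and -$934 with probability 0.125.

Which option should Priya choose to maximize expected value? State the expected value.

Policy A ($9,200)

Policy A = 0.625 × 5600 + 0.25 × 13700 + 0.125 × 18200 = 3500 + 3425 + 2275 = 9200
Policy B = 0.625 × (-5300) + 0.25 × 18700 + 0.125 × (-934) = -3312.5 + 4675 − 116.75 = 1245.75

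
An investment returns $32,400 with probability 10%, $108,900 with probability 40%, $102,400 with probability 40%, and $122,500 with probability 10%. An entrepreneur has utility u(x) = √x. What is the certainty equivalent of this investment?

E[u] = 0.1·√32400 + 0.4·√108900 + 0.4·√102400 + 0.1·√122500 = 0.1·180 + 0.4·330 + 0.4·320 + 0.1·350 = 313
CE = (313)² = 97969

$97,969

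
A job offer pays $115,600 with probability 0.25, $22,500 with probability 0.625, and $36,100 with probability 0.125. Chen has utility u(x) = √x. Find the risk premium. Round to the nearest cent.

E[u] = 0.25·√115600 + 0.625·√22500 + 0.125·√36100 = 0.25·340 + 0.625·150 + 0.125·190 = 202.5
CE = (202.5)² = 41006.25
Risk premium = EV − CE = 47475 − 41006.25 = 6468.75

$6,468.75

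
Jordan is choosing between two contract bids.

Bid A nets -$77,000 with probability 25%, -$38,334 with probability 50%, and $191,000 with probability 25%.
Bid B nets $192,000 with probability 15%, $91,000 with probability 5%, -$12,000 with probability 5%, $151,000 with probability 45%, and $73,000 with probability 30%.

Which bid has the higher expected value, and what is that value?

Bid B ($122,600)

Bid A = 0.25 × (-77000) + 0.5 × (-38334) + 0.25 × 191000 = -19250 − 19167 + 47750 = 9333
Bid B = 0.15 × 192000 + 0.05 × 91000 + 0.05 × (-12000) + 0.45 × 151000 + 0.3 × 73000 = 28800 + 4550 − 600 + 67950 + 21900 = 122600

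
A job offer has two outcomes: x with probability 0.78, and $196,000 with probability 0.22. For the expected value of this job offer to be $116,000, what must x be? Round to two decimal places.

x = $93,435.90

0.78·x + 0.22·196000 = 116000
0.78·x = 116000 − 43120 = 72880
x = 72880 / 0.78 = 93435.8974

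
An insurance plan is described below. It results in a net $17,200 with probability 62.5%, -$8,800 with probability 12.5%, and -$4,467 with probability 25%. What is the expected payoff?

EV = 0.625 × 17200 + 0.125 × (-8800) + 0.25 × (-4467) = 10750 − 1100 − 1116.75 = 8533.25

$8,533.25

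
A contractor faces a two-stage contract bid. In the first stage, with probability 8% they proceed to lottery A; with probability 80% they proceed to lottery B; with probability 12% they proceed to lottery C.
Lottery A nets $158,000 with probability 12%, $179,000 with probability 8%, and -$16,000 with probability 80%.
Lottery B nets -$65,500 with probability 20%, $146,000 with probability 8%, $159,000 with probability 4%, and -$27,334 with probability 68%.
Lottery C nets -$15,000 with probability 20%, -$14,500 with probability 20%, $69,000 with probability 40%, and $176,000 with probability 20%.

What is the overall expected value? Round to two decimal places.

-$2,451.30

EV(A) = 0.12 × 158000 + 0.08 × 179000 + 0.8 × (-16000) = 18960 + 14320 − 12800 = 20480
EV(B) = 0.2 × (-65500) + 0.08 × 146000 + 0.04 × 159000 + 0.68 × (-27334) = -13100 + 11680 + 6360 − 18587.12 = -13647.12
EV(C) = 0.2 × (-15000) + 0.2 × (-14500) + 0.4 × 69000 + 0.2 × 176000 = -3000 − 2900 + 27600 + 35200 = 56900
Overall = 0.08 × 20480 + 0.8 × (-13647.12) + 0.12 × 56900 = 1638.4 − 10917.696 + 6828 = -2451.296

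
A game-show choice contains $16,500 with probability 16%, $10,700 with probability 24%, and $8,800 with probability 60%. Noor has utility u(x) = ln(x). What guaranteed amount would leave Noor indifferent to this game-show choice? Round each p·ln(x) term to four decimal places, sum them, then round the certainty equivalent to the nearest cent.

E[u] = 0.16·ln(16500) + 0.24·ln(10700) + 0.6·ln(8800) = 1.5538 + 2.2267 + 5.4495 = 9.2300
CE = e^9.2300 ≈ 10198.54

$10,198.54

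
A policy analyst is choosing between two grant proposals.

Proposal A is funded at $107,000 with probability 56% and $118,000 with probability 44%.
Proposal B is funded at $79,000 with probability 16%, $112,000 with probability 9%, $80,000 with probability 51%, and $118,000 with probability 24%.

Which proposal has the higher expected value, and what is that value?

Proposal A = 0.56 × 107000 + 0.44 × 118000 = 59920 + 51920 = 111840
Proposal B = 0.16 × 79000 + 0.09 × 112000 + 0.51 × 80000 + 0.24 × 118000 = 12640 + 10080 + 40800 + 28320 = 91840

Proposal A ($111,840)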